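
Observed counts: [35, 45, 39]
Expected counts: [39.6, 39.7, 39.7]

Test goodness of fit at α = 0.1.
Chi-square goodness of fit test:
H₀: observed counts match expected distribution
H₁: observed counts differ from expected distribution
df = k - 1 = 2
χ² = Σ(O - E)²/E
   = (35 - 39.6)²/39.6 + (45 - 39.7)²/39.7 + (39 - 39.7)²/39.7
   = 0.534 + 0.708 + 0.012
   = 1.25
p-value = 0.5341

Since p-value > α = 0.1, we fail to reject H₀.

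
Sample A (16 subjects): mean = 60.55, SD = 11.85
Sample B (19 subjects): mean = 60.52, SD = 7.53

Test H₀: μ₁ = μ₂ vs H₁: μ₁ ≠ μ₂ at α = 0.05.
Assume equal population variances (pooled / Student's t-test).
Student's two-sample t-test (equal variances):
H₀: μ₁ = μ₂
H₁: μ₁ ≠ μ₂
df = n₁ + n₂ - 2 = 33
Pooled variance s_p² = [(n₁-1)s₁² + (n₂-1)s₂²] / (n₁ + n₂ - 2) = [(15)(11.85²) + (18)(7.53²)] / 33 = 94.7562
SE = √(s_p²(1/n₁ + 1/n₂)) = √(94.7562 × (1/16 + 1/19)) = 3.3029
t = (x̄₁ - x̄₂) / SE = (60.55 - 60.52) / 3.3029 = 0.03 / 3.3029 = 0.009
p-value = 0.9928

Since p-value > α = 0.05, we fail to reject H₀.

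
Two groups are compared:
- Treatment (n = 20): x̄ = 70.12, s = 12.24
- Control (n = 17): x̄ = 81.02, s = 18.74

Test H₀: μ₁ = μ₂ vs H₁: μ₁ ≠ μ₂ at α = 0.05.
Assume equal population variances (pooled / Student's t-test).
Student's two-sample t-test (equal variances):
H₀: μ₁ = μ₂
H₁: μ₁ ≠ μ₂
df = n₁ + n₂ - 2 = 35
Pooled variance s_p² = [(n₁-1)s₁² + (n₂-1)s₂²] / (n₁ + n₂ - 2) = [(19)(12.24²) + (16)(18.74²)] / 35 = 241.8725
SE = √(s_p²(1/n₁ + 1/n₂)) = √(241.8725 × (1/20 + 1/17)) = 5.1304
t = (x̄₁ - x̄₂) / SE = (70.12 - 81.02) / 5.1304 = -10.90 / 5.1304 = -2.125
p-value = 0.0408

Since p-value < α = 0.05, we reject H₀.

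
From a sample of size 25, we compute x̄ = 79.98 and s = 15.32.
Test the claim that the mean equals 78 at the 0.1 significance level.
One-sample t-test:
H₀: μ = 78
H₁: μ ≠ 78
df = n - 1 = 24
t = (x̄ - μ₀) / (s/√n) = (79.98 - 78) / (15.32/√25) = 0.646
p-value = 0.5243

Since p-value > α = 0.1, we fail to reject H₀.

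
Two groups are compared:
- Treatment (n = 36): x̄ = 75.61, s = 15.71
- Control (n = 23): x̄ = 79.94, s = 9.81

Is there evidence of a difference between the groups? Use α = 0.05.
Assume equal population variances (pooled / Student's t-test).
Student's two-sample t-test (equal variances):
H₀: μ₁ = μ₂
H₁: μ₁ ≠ μ₂
df = n₁ + n₂ - 2 = 57
Pooled variance s_p² = [(n₁-1)s₁² + (n₂-1)s₂²] / (n₁ + n₂ - 2) = [(35)(15.71²) + (22)(9.81²)] / 57 = 188.6901
SE = √(s_p²(1/n₁ + 1/n₂)) = √(188.6901 × (1/36 + 1/23)) = 3.6668
t = (x̄₁ - x̄₂) / SE = (75.61 - 79.94) / 3.6668 = -4.33 / 3.6668 = -1.181
p-value = 0.2426

Since p-value > α = 0.05, we fail to reject H₀.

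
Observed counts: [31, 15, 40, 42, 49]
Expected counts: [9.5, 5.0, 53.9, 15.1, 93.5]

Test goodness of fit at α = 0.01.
Chi-square goodness of fit test:
H₀: observed counts match expected distribution
H₁: observed counts differ from expected distribution
df = k - 1 = 4
χ² = Σ(O - E)²/E
   = (31 - 9.5)²/9.5 + (15 - 5.0)²/5.0 + (40 - 53.9)²/53.9 + (42 - 15.1)²/15.1 + (49 - 93.5)²/93.5
   = 48.658 + 20.000 + 3.585 + 47.921 + 21.179
   = 141.34
p-value < 0.0001

Since p-value < α = 0.01, we reject H₀.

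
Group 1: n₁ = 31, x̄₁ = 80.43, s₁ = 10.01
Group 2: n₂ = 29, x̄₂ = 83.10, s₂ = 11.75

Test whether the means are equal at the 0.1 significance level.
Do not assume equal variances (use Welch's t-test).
Welch's two-sample t-test:
H₀: μ₁ = μ₂
H₁: μ₁ ≠ μ₂
s₁²/n₁ = 10.01²/31 = 3.2323,  s₂²/n₂ = 11.75²/29 = 4.7608
SE = √(s₁²/n₁ + s₂²/n₂) = √(3.2323 + 4.7608) = 2.8272
df (Welch-Satterthwaite) = (s₁²/n₁ + s₂²/n₂)² / [(s₁²/n₁)²/(n₁-1) + (s₂²/n₂)²/(n₂-1)] ≈ 55.19
t = (x̄₁ - x̄₂) / SE = (80.43 - 83.10) / 2.8272 = -2.67 / 2.8272 = -0.944
p-value = 0.3491

Since p-value > α = 0.1, we fail to reject H₀.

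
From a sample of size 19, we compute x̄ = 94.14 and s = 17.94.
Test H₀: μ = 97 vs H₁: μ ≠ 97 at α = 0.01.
One-sample t-test:
H₀: μ = 97
H₁: μ ≠ 97
df = n - 1 = 18
t = (x̄ - μ₀) / (s/√n) = (94.14 - 97) / (17.94/√19) = -0.695
p-value = 0.4960

Since p-value > α = 0.01, we fail to reject H₀.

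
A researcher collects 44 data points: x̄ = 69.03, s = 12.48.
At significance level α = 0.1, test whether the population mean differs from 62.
One-sample t-test:
H₀: μ = 62
H₁: μ ≠ 62
df = n - 1 = 43
t = (x̄ - μ₀) / (s/√n) = (69.03 - 62) / (12.48/√44) = 3.737
p-value = 0.0005

Since p-value < α = 0.1, we reject H₀.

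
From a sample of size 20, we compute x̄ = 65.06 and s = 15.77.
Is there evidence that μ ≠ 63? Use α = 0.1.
One-sample t-test:
H₀: μ = 63
H₁: μ ≠ 63
df = n - 1 = 19
t = (x̄ - μ₀) / (s/√n) = (65.06 - 63) / (15.77/√20) = 0.584
p-value = 0.5660

Since p-value > α = 0.1, we fail to reject H₀.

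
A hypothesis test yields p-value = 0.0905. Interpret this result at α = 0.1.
Since p = 0.0905 < α = 0.1, reject H₀.
There is sufficient evidence to reject the null hypothesis; the result is statistically significant at the 0.1 level.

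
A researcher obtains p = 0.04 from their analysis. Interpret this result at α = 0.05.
Since p = 0.04 < α = 0.05, reject H₀.
There is sufficient evidence to reject the null hypothesis; the result is statistically significant at the 0.05 level.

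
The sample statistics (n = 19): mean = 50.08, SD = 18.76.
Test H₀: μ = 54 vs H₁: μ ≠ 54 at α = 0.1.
One-sample t-test:
H₀: μ = 54
H₁: μ ≠ 54
df = n - 1 = 18
t = (x̄ - μ₀) / (s/√n) = (50.08 - 54) / (18.76/√19) = -0.911
p-value = 0.3744

Since p-value > α = 0.1, we fail to reject H₀.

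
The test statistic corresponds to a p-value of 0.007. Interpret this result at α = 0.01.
Since p = 0.007 < α = 0.01, reject H₀.
There is sufficient evidence to reject the null hypothesis; the result is statistically significant at the 0.01 level.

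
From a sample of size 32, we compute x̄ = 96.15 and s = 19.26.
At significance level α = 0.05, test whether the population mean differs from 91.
One-sample t-test:
H₀: μ = 91
H₁: μ ≠ 91
df = n - 1 = 31
t = (x̄ - μ₀) / (s/√n) = (96.15 - 91) / (19.26/√32) = 1.513
p-value = 0.1405

Since p-value > α = 0.05, we fail to reject H₀.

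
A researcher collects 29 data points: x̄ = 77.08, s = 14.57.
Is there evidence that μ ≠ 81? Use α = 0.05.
One-sample t-test:
H₀: μ = 81
H₁: μ ≠ 81
df = n - 1 = 28
t = (x̄ - μ₀) / (s/√n) = (77.08 - 81) / (14.57/√29) = -1.449
p-value = 0.1585

Since p-value > α = 0.05, we fail to reject H₀.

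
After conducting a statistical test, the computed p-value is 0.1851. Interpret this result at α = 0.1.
Since p = 0.1851 > α = 0.1, fail to reject H₀.
There is insufficient evidence to reject the null hypothesis; the result is not statistically significant at the 0.1 level.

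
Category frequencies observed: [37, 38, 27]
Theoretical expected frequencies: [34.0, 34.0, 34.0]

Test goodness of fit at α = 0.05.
Chi-square goodness of fit test:
H₀: observed counts match expected distribution
H₁: observed counts differ from expected distribution
df = k - 1 = 2
χ² = Σ(O - E)²/E
   = (37 - 34.0)²/34.0 + (38 - 34.0)²/34.0 + (27 - 34.0)²/34.0
   = 0.265 + 0.471 + 1.441
   = 2.18
p-value = 0.3368

Since p-value > α = 0.05, we fail to reject H₀.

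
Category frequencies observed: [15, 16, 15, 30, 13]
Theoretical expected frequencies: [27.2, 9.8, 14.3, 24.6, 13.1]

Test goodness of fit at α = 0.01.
Chi-square goodness of fit test:
H₀: observed counts match expected distribution
H₁: observed counts differ from expected distribution
df = k - 1 = 4
χ² = Σ(O - E)²/E
   = (15 - 27.2)²/27.2 + (16 - 9.8)²/9.8 + (15 - 14.3)²/14.3 + (30 - 24.6)²/24.6 + (13 - 13.1)²/13.1
   = 5.472 + 3.922 + 0.034 + 1.185 + 0.001
   = 10.61
p-value = 0.0313

Since p-value > α = 0.01, we fail to reject H₀.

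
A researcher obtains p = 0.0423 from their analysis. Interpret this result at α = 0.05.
Since p = 0.0423 < α = 0.05, reject H₀.
There is sufficient evidence to reject the null hypothesis; the result is statistically significant at the 0.05 level.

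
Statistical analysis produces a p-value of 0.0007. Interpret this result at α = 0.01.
Since p = 0.0007 < α = 0.01, reject H₀.
There is sufficient evidence to reject the null hypothesis; the result is statistically significant at the 0.01 level.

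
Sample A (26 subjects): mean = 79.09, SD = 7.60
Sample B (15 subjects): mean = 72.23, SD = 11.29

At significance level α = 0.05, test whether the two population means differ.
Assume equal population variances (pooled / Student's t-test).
Student's two-sample t-test (equal variances):
H₀: μ₁ = μ₂
H₁: μ₁ ≠ μ₂
df = n₁ + n₂ - 2 = 39
Pooled variance s_p² = [(n₁-1)s₁² + (n₂-1)s₂²] / (n₁ + n₂ - 2) = [(25)(7.60²) + (14)(11.29²)] / 39 = 82.7820
SE = √(s_p²(1/n₁ + 1/n₂)) = √(82.7820 × (1/26 + 1/15)) = 2.9500
t = (x̄₁ - x̄₂) / SE = (79.09 - 72.23) / 2.9500 = 6.86 / 2.9500 = 2.325
p-value = 0.0253

Since p-value < α = 0.05, we reject H₀.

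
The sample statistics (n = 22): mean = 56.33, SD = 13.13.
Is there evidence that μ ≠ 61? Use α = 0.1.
One-sample t-test:
H₀: μ = 61
H₁: μ ≠ 61
df = n - 1 = 21
t = (x̄ - μ₀) / (s/√n) = (56.33 - 61) / (13.13/√22) = -1.668
p-value = 0.1101

Since p-value > α = 0.1, we fail to reject H₀.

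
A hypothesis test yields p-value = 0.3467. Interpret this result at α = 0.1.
Since p = 0.3467 > α = 0.1, fail to reject H₀.
There is insufficient evidence to reject the null hypothesis; the result is not statistically significant at the 0.1 level.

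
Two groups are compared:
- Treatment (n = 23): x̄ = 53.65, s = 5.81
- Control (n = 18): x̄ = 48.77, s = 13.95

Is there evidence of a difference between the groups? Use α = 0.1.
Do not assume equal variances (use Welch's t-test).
Welch's two-sample t-test:
H₀: μ₁ = μ₂
H₁: μ₁ ≠ μ₂
s₁²/n₁ = 5.81²/23 = 1.4677,  s₂²/n₂ = 13.95²/18 = 10.8112
SE = √(s₁²/n₁ + s₂²/n₂) = √(1.4677 + 10.8112) = 3.5041
df (Welch-Satterthwaite) = (s₁²/n₁ + s₂²/n₂)² / [(s₁²/n₁)²/(n₁-1) + (s₂²/n₂)²/(n₂-1)] ≈ 21.62
t = (x̄₁ - x̄₂) / SE = (53.65 - 48.77) / 3.5041 = 4.88 / 3.5041 = 1.393
p-value = 0.1779

Since p-value > α = 0.1, we fail to reject H₀.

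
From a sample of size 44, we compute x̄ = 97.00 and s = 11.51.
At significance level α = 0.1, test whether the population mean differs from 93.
One-sample t-test:
H₀: μ = 93
H₁: μ ≠ 93
df = n - 1 = 43
t = (x̄ - μ₀) / (s/√n) = (97.00 - 93) / (11.51/√44) = 2.305
p-value = 0.0260

Since p-value < α = 0.1, we reject H₀.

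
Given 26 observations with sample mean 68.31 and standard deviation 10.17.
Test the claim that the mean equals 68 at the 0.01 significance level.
One-sample t-test:
H₀: μ = 68
H₁: μ ≠ 68
df = n - 1 = 25
t = (x̄ - μ₀) / (s/√n) = (68.31 - 68) / (10.17/√26) = 0.155
p-value = 0.8777

Since p-value > α = 0.01, we fail to reject H₀.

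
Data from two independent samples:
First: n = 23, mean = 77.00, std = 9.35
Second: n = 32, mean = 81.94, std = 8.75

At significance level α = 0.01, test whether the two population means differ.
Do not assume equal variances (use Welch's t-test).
Welch's two-sample t-test:
H₀: μ₁ = μ₂
H₁: μ₁ ≠ μ₂
s₁²/n₁ = 9.35²/23 = 3.8010,  s₂²/n₂ = 8.75²/32 = 2.3926
SE = √(s₁²/n₁ + s₂²/n₂) = √(3.8010 + 2.3926) = 2.4887
df (Welch-Satterthwaite) = (s₁²/n₁ + s₂²/n₂)² / [(s₁²/n₁)²/(n₁-1) + (s₂²/n₂)²/(n₂-1)] ≈ 45.59
t = (x̄₁ - x̄₂) / SE = (77.00 - 81.94) / 2.4887 = -4.94 / 2.4887 = -1.985
p-value = 0.0532

Since p-value > α = 0.01, we fail to reject H₀.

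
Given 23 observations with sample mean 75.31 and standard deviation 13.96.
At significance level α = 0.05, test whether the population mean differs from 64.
One-sample t-test:
H₀: μ = 64
H₁: μ ≠ 64
df = n - 1 = 22
t = (x̄ - μ₀) / (s/√n) = (75.31 - 64) / (13.96/√23) = 3.885
p-value = 0.0008

Since p-value < α = 0.05, we reject H₀.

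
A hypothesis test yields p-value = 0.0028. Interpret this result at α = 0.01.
Since p = 0.0028 < α = 0.01, reject H₀.
There is sufficient evidence to reject the null hypothesis; the result is statistically significant at the 0.01 level.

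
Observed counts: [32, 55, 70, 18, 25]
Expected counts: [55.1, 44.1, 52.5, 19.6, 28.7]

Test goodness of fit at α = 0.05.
Chi-square goodness of fit test:
H₀: observed counts match expected distribution
H₁: observed counts differ from expected distribution
df = k - 1 = 4
χ² = Σ(O - E)²/E
   = (32 - 55.1)²/55.1 + (55 - 44.1)²/44.1 + (70 - 52.5)²/52.5 + (18 - 19.6)²/19.6 + (25 - 28.7)²/28.7
   = 9.684 + 2.694 + 5.833 + 0.131 + 0.477
   = 18.82
p-value = 0.0009

Since p-value < α = 0.05, we reject H₀.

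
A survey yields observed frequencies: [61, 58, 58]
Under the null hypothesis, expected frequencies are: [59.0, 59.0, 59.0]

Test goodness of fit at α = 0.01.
Chi-square goodness of fit test:
H₀: observed counts match expected distribution
H₁: observed counts differ from expected distribution
df = k - 1 = 2
χ² = Σ(O - E)²/E
   = (61 - 59.0)²/59.0 + (58 - 59.0)²/59.0 + (58 - 59.0)²/59.0
   = 0.068 + 0.017 + 0.017
   = 0.10
p-value = 0.9504

Since p-value > α = 0.01, we fail to reject H₀.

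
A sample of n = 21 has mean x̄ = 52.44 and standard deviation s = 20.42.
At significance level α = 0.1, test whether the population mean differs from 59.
One-sample t-test:
H₀: μ = 59
H₁: μ ≠ 59
df = n - 1 = 20
t = (x̄ - μ₀) / (s/√n) = (52.44 - 59) / (20.42/√21) = -1.472
p-value = 0.1565

Since p-value > α = 0.1, we fail to reject H₀.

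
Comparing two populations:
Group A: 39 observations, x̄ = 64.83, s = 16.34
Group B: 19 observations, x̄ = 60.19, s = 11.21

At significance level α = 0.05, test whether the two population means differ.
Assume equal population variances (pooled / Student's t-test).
Student's two-sample t-test (equal variances):
H₀: μ₁ = μ₂
H₁: μ₁ ≠ μ₂
df = n₁ + n₂ - 2 = 56
Pooled variance s_p² = [(n₁-1)s₁² + (n₂-1)s₂²] / (n₁ + n₂ - 2) = [(38)(16.34²) + (18)(11.21²)] / 56 = 221.5676
SE = √(s_p²(1/n₁ + 1/n₂)) = √(221.5676 × (1/39 + 1/19)) = 4.1645
t = (x̄₁ - x̄₂) / SE = (64.83 - 60.19) / 4.1645 = 4.64 / 4.1645 = 1.114
p-value = 0.2700

Since p-value > α = 0.05, we fail to reject H₀.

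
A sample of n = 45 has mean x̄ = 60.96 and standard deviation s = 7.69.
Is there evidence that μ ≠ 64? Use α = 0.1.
One-sample t-test:
H₀: μ = 64
H₁: μ ≠ 64
df = n - 1 = 44
t = (x̄ - μ₀) / (s/√n) = (60.96 - 64) / (7.69/√45) = -2.652
p-value = 0.0111

Since p-value < α = 0.1, we reject H₀.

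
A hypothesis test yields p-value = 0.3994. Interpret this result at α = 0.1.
Since p = 0.3994 > α = 0.1, fail to reject H₀.
There is insufficient evidence to reject the null hypothesis; the result is not statistically significant at the 0.1 level.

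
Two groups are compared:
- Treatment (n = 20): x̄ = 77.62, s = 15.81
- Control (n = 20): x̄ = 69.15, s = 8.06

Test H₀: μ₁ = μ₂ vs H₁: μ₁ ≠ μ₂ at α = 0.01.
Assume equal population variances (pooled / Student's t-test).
Student's two-sample t-test (equal variances):
H₀: μ₁ = μ₂
H₁: μ₁ ≠ μ₂
df = n₁ + n₂ - 2 = 38
Pooled variance s_p² = [(n₁-1)s₁² + (n₂-1)s₂²] / (n₁ + n₂ - 2) = [(19)(15.81²) + (19)(8.06²)] / 38 = 157.4598
SE = √(s_p²(1/n₁ + 1/n₂)) = √(157.4598 × (1/20 + 1/20)) = 3.9681
t = (x̄₁ - x̄₂) / SE = (77.62 - 69.15) / 3.9681 = 8.47 / 3.9681 = 2.135
p-value = 0.0393

Since p-value > α = 0.01, we fail to reject H₀.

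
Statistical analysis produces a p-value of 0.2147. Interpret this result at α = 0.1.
Since p = 0.2147 > α = 0.1, fail to reject H₀.
There is insufficient evidence to reject the null hypothesis; the result is not statistically significant at the 0.1 level.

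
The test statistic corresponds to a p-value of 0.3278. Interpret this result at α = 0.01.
Since p = 0.3278 > α = 0.01, fail to reject H₀.
There is insufficient evidence to reject the null hypothesis; the result is not statistically significant at the 0.01 level.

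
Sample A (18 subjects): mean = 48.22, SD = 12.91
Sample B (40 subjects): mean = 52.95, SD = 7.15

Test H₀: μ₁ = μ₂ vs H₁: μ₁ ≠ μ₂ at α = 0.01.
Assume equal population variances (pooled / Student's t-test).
Student's two-sample t-test (equal variances):
H₀: μ₁ = μ₂
H₁: μ₁ ≠ μ₂
df = n₁ + n₂ - 2 = 56
Pooled variance s_p² = [(n₁-1)s₁² + (n₂-1)s₂²] / (n₁ + n₂ - 2) = [(17)(12.91²) + (39)(7.15²)] / 56 = 86.1988
SE = √(s_p²(1/n₁ + 1/n₂)) = √(86.1988 × (1/18 + 1/40)) = 2.6351
t = (x̄₁ - x̄₂) / SE = (48.22 - 52.95) / 2.6351 = -4.73 / 2.6351 = -1.795
p-value = 0.0781

Since p-value > α = 0.01, we fail to reject H₀.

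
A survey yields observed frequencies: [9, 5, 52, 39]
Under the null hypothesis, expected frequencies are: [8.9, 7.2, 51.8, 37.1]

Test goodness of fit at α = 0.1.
Chi-square goodness of fit test:
H₀: observed counts match expected distribution
H₁: observed counts differ from expected distribution
df = k - 1 = 3
χ² = Σ(O - E)²/E
   = (9 - 8.9)²/8.9 + (5 - 7.2)²/7.2 + (52 - 51.8)²/51.8 + (39 - 37.1)²/37.1
   = 0.001 + 0.672 + 0.001 + 0.097
   = 0.77
p-value = 0.8563

Since p-value > α = 0.1, we fail to reject H₀.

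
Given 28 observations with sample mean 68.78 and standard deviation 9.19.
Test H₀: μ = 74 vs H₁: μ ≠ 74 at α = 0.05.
One-sample t-test:
H₀: μ = 74
H₁: μ ≠ 74
df = n - 1 = 27
t = (x̄ - μ₀) / (s/√n) = (68.78 - 74) / (9.19/√28) = -3.006
p-value = 0.0057

Since p-value < α = 0.05, we reject H₀.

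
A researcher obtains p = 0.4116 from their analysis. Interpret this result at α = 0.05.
Since p = 0.4116 > α = 0.05, fail to reject H₀.
There is insufficient evidence to reject the null hypothesis; the result is not statistically significant at the 0.05 level.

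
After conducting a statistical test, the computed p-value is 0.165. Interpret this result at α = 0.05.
Since p = 0.165 > α = 0.05, fail to reject H₀.
There is insufficient evidence to reject the null hypothesis; the result is not statistically significant at the 0.05 level.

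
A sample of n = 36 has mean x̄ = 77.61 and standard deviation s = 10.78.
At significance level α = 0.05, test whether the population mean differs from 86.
One-sample t-test:
H₀: μ = 86
H₁: μ ≠ 86
df = n - 1 = 35
t = (x̄ - μ₀) / (s/√n) = (77.61 - 86) / (10.78/√36) = -4.670
p-value < 0.0001

Since p-value < α = 0.05, we reject H₀.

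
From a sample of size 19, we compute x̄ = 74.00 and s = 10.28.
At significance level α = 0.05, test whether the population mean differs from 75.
One-sample t-test:
H₀: μ = 75
H₁: μ ≠ 75
df = n - 1 = 18
t = (x̄ - μ₀) / (s/√n) = (74.00 - 75) / (10.28/√19) = -0.424
p-value = 0.6766

Since p-value > α = 0.05, we fail to reject H₀.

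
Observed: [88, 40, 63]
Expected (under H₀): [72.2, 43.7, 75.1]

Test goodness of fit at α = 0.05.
Chi-square goodness of fit test:
H₀: observed counts match expected distribution
H₁: observed counts differ from expected distribution
df = k - 1 = 2
χ² = Σ(O - E)²/E
   = (88 - 72.2)²/72.2 + (40 - 43.7)²/43.7 + (63 - 75.1)²/75.1
   = 3.458 + 0.313 + 1.950
   = 5.72
p-value = 0.0573

Since p-value > α = 0.05, we fail to reject H₀.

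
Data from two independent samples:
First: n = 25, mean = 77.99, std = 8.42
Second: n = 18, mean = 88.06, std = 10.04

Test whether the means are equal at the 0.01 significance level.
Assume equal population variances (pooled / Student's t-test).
Student's two-sample t-test (equal variances):
H₀: μ₁ = μ₂
H₁: μ₁ ≠ μ₂
df = n₁ + n₂ - 2 = 41
Pooled variance s_p² = [(n₁-1)s₁² + (n₂-1)s₂²] / (n₁ + n₂ - 2) = [(24)(8.42²) + (17)(10.04²)] / 41 = 83.2961
SE = √(s_p²(1/n₁ + 1/n₂)) = √(83.2961 × (1/25 + 1/18)) = 2.8212
t = (x̄₁ - x̄₂) / SE = (77.99 - 88.06) / 2.8212 = -10.07 / 2.8212 = -3.569
p-value = 0.0009

Since p-value < α = 0.01, we reject H₀.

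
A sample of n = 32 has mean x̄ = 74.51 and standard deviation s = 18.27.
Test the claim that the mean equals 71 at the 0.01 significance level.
One-sample t-test:
H₀: μ = 71
H₁: μ ≠ 71
df = n - 1 = 31
t = (x̄ - μ₀) / (s/√n) = (74.51 - 71) / (18.27/√32) = 1.087
p-value = 0.2855

Since p-value > α = 0.01, we fail to reject H₀.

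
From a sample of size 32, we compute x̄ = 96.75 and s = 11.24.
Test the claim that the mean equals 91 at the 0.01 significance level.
One-sample t-test:
H₀: μ = 91
H₁: μ ≠ 91
df = n - 1 = 31
t = (x̄ - μ₀) / (s/√n) = (96.75 - 91) / (11.24/√32) = 2.894
p-value = 0.0069

Since p-value < α = 0.01, we reject H₀.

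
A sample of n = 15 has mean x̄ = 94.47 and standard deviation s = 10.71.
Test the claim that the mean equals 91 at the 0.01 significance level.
One-sample t-test:
H₀: μ = 91
H₁: μ ≠ 91
df = n - 1 = 14
t = (x̄ - μ₀) / (s/√n) = (94.47 - 91) / (10.71/√15) = 1.255
p-value = 0.2301

Since p-value > α = 0.01, we fail to reject H₀.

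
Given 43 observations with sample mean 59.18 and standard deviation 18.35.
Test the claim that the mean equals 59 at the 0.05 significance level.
One-sample t-test:
H₀: μ = 59
H₁: μ ≠ 59
df = n - 1 = 42
t = (x̄ - μ₀) / (s/√n) = (59.18 - 59) / (18.35/√43) = 0.064
p-value = 0.9490

Since p-value > α = 0.05, we fail to reject H₀.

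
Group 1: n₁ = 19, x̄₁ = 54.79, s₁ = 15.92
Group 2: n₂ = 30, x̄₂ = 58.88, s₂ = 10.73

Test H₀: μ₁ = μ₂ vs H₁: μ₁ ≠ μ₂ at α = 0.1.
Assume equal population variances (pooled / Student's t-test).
Student's two-sample t-test (equal variances):
H₀: μ₁ = μ₂
H₁: μ₁ ≠ μ₂
df = n₁ + n₂ - 2 = 47
Pooled variance s_p² = [(n₁-1)s₁² + (n₂-1)s₂²] / (n₁ + n₂ - 2) = [(18)(15.92²) + (29)(10.73²)] / 47 = 168.1040
SE = √(s_p²(1/n₁ + 1/n₂)) = √(168.1040 × (1/19 + 1/30)) = 3.8015
t = (x̄₁ - x̄₂) / SE = (54.79 - 58.88) / 3.8015 = -4.09 / 3.8015 = -1.076
p-value = 0.2875

Since p-value > α = 0.1, we fail to reject H₀.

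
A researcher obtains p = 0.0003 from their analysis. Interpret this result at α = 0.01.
Since p = 0.0003 < α = 0.01, reject H₀.
There is sufficient evidence to reject the null hypothesis; the result is statistically significant at the 0.01 level.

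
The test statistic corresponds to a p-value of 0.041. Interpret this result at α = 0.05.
Since p = 0.041 < α = 0.05, reject H₀.
There is sufficient evidence to reject the null hypothesis; the result is statistically significant at the 0.05 level.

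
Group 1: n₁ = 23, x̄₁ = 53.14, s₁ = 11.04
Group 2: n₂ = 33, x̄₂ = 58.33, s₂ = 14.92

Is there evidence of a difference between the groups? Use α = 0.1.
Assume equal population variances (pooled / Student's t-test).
Student's two-sample t-test (equal variances):
H₀: μ₁ = μ₂
H₁: μ₁ ≠ μ₂
df = n₁ + n₂ - 2 = 54
Pooled variance s_p² = [(n₁-1)s₁² + (n₂-1)s₂²] / (n₁ + n₂ - 2) = [(22)(11.04²) + (32)(14.92²)] / 54 = 181.5704
SE = √(s_p²(1/n₁ + 1/n₂)) = √(181.5704 × (1/23 + 1/33)) = 3.6601
t = (x̄₁ - x̄₂) / SE = (53.14 - 58.33) / 3.6601 = -5.19 / 3.6601 = -1.418
p-value = 0.1619

Since p-value > α = 0.1, we fail to reject H₀.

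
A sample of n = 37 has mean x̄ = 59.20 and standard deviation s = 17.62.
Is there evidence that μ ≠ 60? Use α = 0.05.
One-sample t-test:
H₀: μ = 60
H₁: μ ≠ 60
df = n - 1 = 36
t = (x̄ - μ₀) / (s/√n) = (59.20 - 60) / (17.62/√37) = -0.276
p-value = 0.7840

Since p-value > α = 0.05, we fail to reject H₀.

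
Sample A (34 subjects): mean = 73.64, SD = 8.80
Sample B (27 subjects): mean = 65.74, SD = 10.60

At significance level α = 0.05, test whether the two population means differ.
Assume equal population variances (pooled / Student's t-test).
Student's two-sample t-test (equal variances):
H₀: μ₁ = μ₂
H₁: μ₁ ≠ μ₂
df = n₁ + n₂ - 2 = 59
Pooled variance s_p² = [(n₁-1)s₁² + (n₂-1)s₂²] / (n₁ + n₂ - 2) = [(33)(8.80²) + (26)(10.60²)] / 59 = 92.8285
SE = √(s_p²(1/n₁ + 1/n₂)) = √(92.8285 × (1/34 + 1/27)) = 2.4836
t = (x̄₁ - x̄₂) / SE = (73.64 - 65.74) / 2.4836 = 7.90 / 2.4836 = 3.181
p-value = 0.0023

Since p-value < α = 0.05, we reject H₀.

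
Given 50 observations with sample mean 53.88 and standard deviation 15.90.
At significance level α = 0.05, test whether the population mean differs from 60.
One-sample t-test:
H₀: μ = 60
H₁: μ ≠ 60
df = n - 1 = 49
t = (x̄ - μ₀) / (s/√n) = (53.88 - 60) / (15.90/√50) = -2.722
p-value = 0.0090

Since p-value < α = 0.05, we reject H₀.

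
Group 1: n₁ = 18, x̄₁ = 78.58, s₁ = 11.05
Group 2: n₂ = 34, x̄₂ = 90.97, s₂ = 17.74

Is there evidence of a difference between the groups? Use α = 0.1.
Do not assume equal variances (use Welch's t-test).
Welch's two-sample t-test:
H₀: μ₁ = μ₂
H₁: μ₁ ≠ μ₂
s₁²/n₁ = 11.05²/18 = 6.7835,  s₂²/n₂ = 17.74²/34 = 9.2561
SE = √(s₁²/n₁ + s₂²/n₂) = √(6.7835 + 9.2561) = 4.0049
df (Welch-Satterthwaite) = (s₁²/n₁ + s₂²/n₂)² / [(s₁²/n₁)²/(n₁-1) + (s₂²/n₂)²/(n₂-1)] ≈ 48.51
t = (x̄₁ - x̄₂) / SE = (78.58 - 90.97) / 4.0049 = -12.39 / 4.0049 = -3.094
p-value = 0.0033

Since p-value < α = 0.1, we reject H₀.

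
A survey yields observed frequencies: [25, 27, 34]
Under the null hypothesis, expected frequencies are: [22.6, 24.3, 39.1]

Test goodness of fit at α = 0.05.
Chi-square goodness of fit test:
H₀: observed counts match expected distribution
H₁: observed counts differ from expected distribution
df = k - 1 = 2
χ² = Σ(O - E)²/E
   = (25 - 22.6)²/22.6 + (27 - 24.3)²/24.3 + (34 - 39.1)²/39.1
   = 0.255 + 0.300 + 0.665
   = 1.22
p-value = 0.5433

Since p-value > α = 0.05, we fail to reject H₀.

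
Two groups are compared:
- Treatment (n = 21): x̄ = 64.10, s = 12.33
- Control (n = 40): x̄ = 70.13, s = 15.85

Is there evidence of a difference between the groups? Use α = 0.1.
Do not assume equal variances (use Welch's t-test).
Welch's two-sample t-test:
H₀: μ₁ = μ₂
H₁: μ₁ ≠ μ₂
s₁²/n₁ = 12.33²/21 = 7.2395,  s₂²/n₂ = 15.85²/40 = 6.2806
SE = √(s₁²/n₁ + s₂²/n₂) = √(7.2395 + 6.2806) = 3.6770
df (Welch-Satterthwaite) = (s₁²/n₁ + s₂²/n₂)² / [(s₁²/n₁)²/(n₁-1) + (s₂²/n₂)²/(n₂-1)] ≈ 50.33
t = (x̄₁ - x̄₂) / SE = (64.10 - 70.13) / 3.6770 = -6.03 / 3.6770 = -1.640
p-value = 0.1073

Since p-value > α = 0.1, we fail to reject H₀.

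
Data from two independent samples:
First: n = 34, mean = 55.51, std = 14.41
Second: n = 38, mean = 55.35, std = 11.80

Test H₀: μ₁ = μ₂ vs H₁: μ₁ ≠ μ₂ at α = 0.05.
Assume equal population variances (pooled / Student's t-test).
Student's two-sample t-test (equal variances):
H₀: μ₁ = μ₂
H₁: μ₁ ≠ μ₂
df = n₁ + n₂ - 2 = 70
Pooled variance s_p² = [(n₁-1)s₁² + (n₂-1)s₂²] / (n₁ + n₂ - 2) = [(33)(14.41²) + (37)(11.80²)] / 70 = 171.4895
SE = √(s_p²(1/n₁ + 1/n₂)) = √(171.4895 × (1/34 + 1/38)) = 3.0914
t = (x̄₁ - x̄₂) / SE = (55.51 - 55.35) / 3.0914 = 0.16 / 3.0914 = 0.052
p-value = 0.9589

Since p-value > α = 0.05, we fail to reject H₀.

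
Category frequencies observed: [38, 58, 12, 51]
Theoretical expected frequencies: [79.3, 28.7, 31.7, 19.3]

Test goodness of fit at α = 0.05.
Chi-square goodness of fit test:
H₀: observed counts match expected distribution
H₁: observed counts differ from expected distribution
df = k - 1 = 3
χ² = Σ(O - E)²/E
   = (38 - 79.3)²/79.3 + (58 - 28.7)²/28.7 + (12 - 31.7)²/31.7 + (51 - 19.3)²/19.3
   = 21.509 + 29.913 + 12.243 + 52.067
   = 115.73
p-value < 0.0001

Since p-value < α = 0.05, we reject H₀.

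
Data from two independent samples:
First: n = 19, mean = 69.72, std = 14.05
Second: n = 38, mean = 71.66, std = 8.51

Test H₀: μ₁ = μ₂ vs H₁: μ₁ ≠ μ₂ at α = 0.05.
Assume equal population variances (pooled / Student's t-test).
Student's two-sample t-test (equal variances):
H₀: μ₁ = μ₂
H₁: μ₁ ≠ μ₂
df = n₁ + n₂ - 2 = 55
Pooled variance s_p² = [(n₁-1)s₁² + (n₂-1)s₂²] / (n₁ + n₂ - 2) = [(18)(14.05²) + (37)(8.51²)] / 55 = 113.3234
SE = √(s_p²(1/n₁ + 1/n₂)) = √(113.3234 × (1/19 + 1/38)) = 2.9911
t = (x̄₁ - x̄₂) / SE = (69.72 - 71.66) / 2.9911 = -1.94 / 2.9911 = -0.649
p-value = 0.5193

Since p-value > α = 0.05, we fail to reject H₀.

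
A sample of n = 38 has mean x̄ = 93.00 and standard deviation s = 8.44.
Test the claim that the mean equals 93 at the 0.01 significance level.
One-sample t-test:
H₀: μ = 93
H₁: μ ≠ 93
df = n - 1 = 37
t = (x̄ - μ₀) / (s/√n) = (93.00 - 93) / (8.44/√38) = 0.000
p-value = 1.0000

Since p-value > α = 0.01, we fail to reject H₀.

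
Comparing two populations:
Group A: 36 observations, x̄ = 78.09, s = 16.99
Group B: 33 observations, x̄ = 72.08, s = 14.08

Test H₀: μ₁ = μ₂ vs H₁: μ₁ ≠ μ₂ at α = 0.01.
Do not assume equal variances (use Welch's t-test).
Welch's two-sample t-test:
H₀: μ₁ = μ₂
H₁: μ₁ ≠ μ₂
s₁²/n₁ = 16.99²/36 = 8.0183,  s₂²/n₂ = 14.08²/33 = 6.0075
SE = √(s₁²/n₁ + s₂²/n₂) = √(8.0183 + 6.0075) = 3.7451
df (Welch-Satterthwaite) = (s₁²/n₁ + s₂²/n₂)² / [(s₁²/n₁)²/(n₁-1) + (s₂²/n₂)²/(n₂-1)] ≈ 66.35
t = (x̄₁ - x̄₂) / SE = (78.09 - 72.08) / 3.7451 = 6.01 / 3.7451 = 1.605
p-value = 0.1133

Since p-value > α = 0.01, we fail to reject H₀.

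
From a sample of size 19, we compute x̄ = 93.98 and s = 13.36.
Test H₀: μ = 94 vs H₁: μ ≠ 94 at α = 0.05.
One-sample t-test:
H₀: μ = 94
H₁: μ ≠ 94
df = n - 1 = 18
t = (x̄ - μ₀) / (s/√n) = (93.98 - 94) / (13.36/√19) = -0.007
p-value = 0.9949

Since p-value > α = 0.05, we fail to reject H₀.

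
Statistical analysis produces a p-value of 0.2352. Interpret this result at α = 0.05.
Since p = 0.2352 > α = 0.05, fail to reject H₀.
There is insufficient evidence to reject the null hypothesis; the result is not statistically significant at the 0.05 level.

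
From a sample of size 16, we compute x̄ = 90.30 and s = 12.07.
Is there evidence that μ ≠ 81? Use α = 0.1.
One-sample t-test:
H₀: μ = 81
H₁: μ ≠ 81
df = n - 1 = 15
t = (x̄ - μ₀) / (s/√n) = (90.30 - 81) / (12.07/√16) = 3.082
p-value = 0.0076

Since p-value < α = 0.1, we reject H₀.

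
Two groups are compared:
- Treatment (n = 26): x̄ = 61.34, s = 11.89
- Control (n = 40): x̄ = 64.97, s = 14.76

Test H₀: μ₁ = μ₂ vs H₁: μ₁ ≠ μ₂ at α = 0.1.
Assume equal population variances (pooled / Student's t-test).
Student's two-sample t-test (equal variances):
H₀: μ₁ = μ₂
H₁: μ₁ ≠ μ₂
df = n₁ + n₂ - 2 = 64
Pooled variance s_p² = [(n₁-1)s₁² + (n₂-1)s₂²] / (n₁ + n₂ - 2) = [(25)(11.89²) + (39)(14.76²)] / 64 = 187.9805
SE = √(s_p²(1/n₁ + 1/n₂)) = √(187.9805 × (1/26 + 1/40)) = 3.4539
t = (x̄₁ - x̄₂) / SE = (61.34 - 64.97) / 3.4539 = -3.63 / 3.4539 = -1.051
p-value = 0.2972

Since p-value > α = 0.1, we fail to reject H₀.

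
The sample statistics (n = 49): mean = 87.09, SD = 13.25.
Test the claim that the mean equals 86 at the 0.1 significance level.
One-sample t-test:
H₀: μ = 86
H₁: μ ≠ 86
df = n - 1 = 48
t = (x̄ - μ₀) / (s/√n) = (87.09 - 86) / (13.25/√49) = 0.576
p-value = 0.5674

Since p-value > α = 0.1, we fail to reject H₀.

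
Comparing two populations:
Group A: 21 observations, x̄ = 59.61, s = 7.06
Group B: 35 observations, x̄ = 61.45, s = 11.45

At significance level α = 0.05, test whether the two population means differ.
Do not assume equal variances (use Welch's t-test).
Welch's two-sample t-test:
H₀: μ₁ = μ₂
H₁: μ₁ ≠ μ₂
s₁²/n₁ = 7.06²/21 = 2.3735,  s₂²/n₂ = 11.45²/35 = 3.7458
SE = √(s₁²/n₁ + s₂²/n₂) = √(2.3735 + 3.7458) = 2.4737
df (Welch-Satterthwaite) = (s₁²/n₁ + s₂²/n₂)² / [(s₁²/n₁)²/(n₁-1) + (s₂²/n₂)²/(n₂-1)] ≈ 53.93
t = (x̄₁ - x̄₂) / SE = (59.61 - 61.45) / 2.4737 = -1.84 / 2.4737 = -0.744
p-value = 0.4602

Since p-value > α = 0.05, we fail to reject H₀.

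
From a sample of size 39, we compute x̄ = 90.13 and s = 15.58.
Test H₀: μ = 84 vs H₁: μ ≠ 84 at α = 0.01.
One-sample t-test:
H₀: μ = 84
H₁: μ ≠ 84
df = n - 1 = 38
t = (x̄ - μ₀) / (s/√n) = (90.13 - 84) / (15.58/√39) = 2.457
p-value = 0.0187

Since p-value > α = 0.01, we fail to reject H₀.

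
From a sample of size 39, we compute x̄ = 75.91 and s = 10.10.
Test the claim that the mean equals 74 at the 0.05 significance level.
One-sample t-test:
H₀: μ = 74
H₁: μ ≠ 74
df = n - 1 = 38
t = (x̄ - μ₀) / (s/√n) = (75.91 - 74) / (10.10/√39) = 1.181
p-value = 0.2449

Since p-value > α = 0.05, we fail to reject H₀.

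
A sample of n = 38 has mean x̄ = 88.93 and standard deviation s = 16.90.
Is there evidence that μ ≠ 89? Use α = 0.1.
One-sample t-test:
H₀: μ = 89
H₁: μ ≠ 89
df = n - 1 = 37
t = (x̄ - μ₀) / (s/√n) = (88.93 - 89) / (16.90/√38) = -0.026
p-value = 0.9798

Since p-value > α = 0.1, we fail to reject H₀.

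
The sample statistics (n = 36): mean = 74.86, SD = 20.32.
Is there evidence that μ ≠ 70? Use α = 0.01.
One-sample t-test:
H₀: μ = 70
H₁: μ ≠ 70
df = n - 1 = 35
t = (x̄ - μ₀) / (s/√n) = (74.86 - 70) / (20.32/√36) = 1.435
p-value = 0.1602

Since p-value > α = 0.01, we fail to reject H₀.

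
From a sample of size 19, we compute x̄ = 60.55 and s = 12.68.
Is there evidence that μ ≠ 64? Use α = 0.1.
One-sample t-test:
H₀: μ = 64
H₁: μ ≠ 64
df = n - 1 = 18
t = (x̄ - μ₀) / (s/√n) = (60.55 - 64) / (12.68/√19) = -1.186
p-value = 0.2511

Since p-value > α = 0.1, we fail to reject H₀.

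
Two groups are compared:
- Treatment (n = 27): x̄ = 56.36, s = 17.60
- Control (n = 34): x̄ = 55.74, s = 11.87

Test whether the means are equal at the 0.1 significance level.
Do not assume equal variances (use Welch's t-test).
Welch's two-sample t-test:
H₀: μ₁ = μ₂
H₁: μ₁ ≠ μ₂
s₁²/n₁ = 17.60²/27 = 11.4726,  s₂²/n₂ = 11.87²/34 = 4.1440
SE = √(s₁²/n₁ + s₂²/n₂) = √(11.4726 + 4.1440) = 3.9518
df (Welch-Satterthwaite) = (s₁²/n₁ + s₂²/n₂)² / [(s₁²/n₁)²/(n₁-1) + (s₂²/n₂)²/(n₂-1)] ≈ 43.68
t = (x̄₁ - x̄₂) / SE = (56.36 - 55.74) / 3.9518 = 0.62 / 3.9518 = 0.157
p-value = 0.8761

Since p-value > α = 0.1, we fail to reject H₀.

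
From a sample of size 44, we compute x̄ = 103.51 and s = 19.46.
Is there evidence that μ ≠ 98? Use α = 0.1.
One-sample t-test:
H₀: μ = 98
H₁: μ ≠ 98
df = n - 1 = 43
t = (x̄ - μ₀) / (s/√n) = (103.51 - 98) / (19.46/√44) = 1.878
p-value = 0.0671

Since p-value < α = 0.1, we reject H₀.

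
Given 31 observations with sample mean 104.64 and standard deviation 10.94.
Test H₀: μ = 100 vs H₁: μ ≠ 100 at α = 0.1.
One-sample t-test:
H₀: μ = 100
H₁: μ ≠ 100
df = n - 1 = 30
t = (x̄ - μ₀) / (s/√n) = (104.64 - 100) / (10.94/√31) = 2.361
p-value = 0.0249

Since p-value < α = 0.1, we reject H₀.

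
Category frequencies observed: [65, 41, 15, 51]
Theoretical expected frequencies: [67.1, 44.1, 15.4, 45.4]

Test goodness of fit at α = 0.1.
Chi-square goodness of fit test:
H₀: observed counts match expected distribution
H₁: observed counts differ from expected distribution
df = k - 1 = 3
χ² = Σ(O - E)²/E
   = (65 - 67.1)²/67.1 + (41 - 44.1)²/44.1 + (15 - 15.4)²/15.4 + (51 - 45.4)²/45.4
   = 0.066 + 0.218 + 0.010 + 0.691
   = 0.98
p-value = 0.8049

Since p-value > α = 0.1, we fail to reject H₀.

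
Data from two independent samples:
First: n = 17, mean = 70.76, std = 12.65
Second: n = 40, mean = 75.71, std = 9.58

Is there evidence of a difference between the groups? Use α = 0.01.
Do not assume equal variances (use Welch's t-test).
Welch's two-sample t-test:
H₀: μ₁ = μ₂
H₁: μ₁ ≠ μ₂
s₁²/n₁ = 12.65²/17 = 9.4131,  s₂²/n₂ = 9.58²/40 = 2.2944
SE = √(s₁²/n₁ + s₂²/n₂) = √(9.4131 + 2.2944) = 3.4216
df (Welch-Satterthwaite) = (s₁²/n₁ + s₂²/n₂)² / [(s₁²/n₁)²/(n₁-1) + (s₂²/n₂)²/(n₂-1)] ≈ 24.16
t = (x̄₁ - x̄₂) / SE = (70.76 - 75.71) / 3.4216 = -4.95 / 3.4216 = -1.447
p-value = 0.1608

Since p-value > α = 0.01, we fail to reject H₀.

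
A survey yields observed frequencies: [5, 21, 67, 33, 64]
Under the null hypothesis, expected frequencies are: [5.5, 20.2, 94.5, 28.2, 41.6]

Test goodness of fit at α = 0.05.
Chi-square goodness of fit test:
H₀: observed counts match expected distribution
H₁: observed counts differ from expected distribution
df = k - 1 = 4
χ² = Σ(O - E)²/E
   = (5 - 5.5)²/5.5 + (21 - 20.2)²/20.2 + (67 - 94.5)²/94.5 + (33 - 28.2)²/28.2 + (64 - 41.6)²/41.6
   = 0.045 + 0.032 + 8.003 + 0.817 + 12.062
   = 20.96
p-value = 0.0003

Since p-value < α = 0.05, we reject H₀.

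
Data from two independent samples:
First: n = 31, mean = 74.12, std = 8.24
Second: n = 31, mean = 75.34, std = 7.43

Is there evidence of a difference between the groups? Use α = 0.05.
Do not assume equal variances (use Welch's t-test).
Welch's two-sample t-test:
H₀: μ₁ = μ₂
H₁: μ₁ ≠ μ₂
s₁²/n₁ = 8.24²/31 = 2.1902,  s₂²/n₂ = 7.43²/31 = 1.7808
SE = √(s₁²/n₁ + s₂²/n₂) = √(2.1902 + 1.7808) = 1.9927
df (Welch-Satterthwaite) = (s₁²/n₁ + s₂²/n₂)² / [(s₁²/n₁)²/(n₁-1) + (s₂²/n₂)²/(n₂-1)] ≈ 59.37
t = (x̄₁ - x̄₂) / SE = (74.12 - 75.34) / 1.9927 = -1.22 / 1.9927 = -0.612
p-value = 0.5427

Since p-value > α = 0.05, we fail to reject H₀.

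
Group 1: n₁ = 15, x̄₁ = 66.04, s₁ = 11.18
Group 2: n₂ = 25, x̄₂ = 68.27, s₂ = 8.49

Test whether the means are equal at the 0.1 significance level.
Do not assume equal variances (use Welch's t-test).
Welch's two-sample t-test:
H₀: μ₁ = μ₂
H₁: μ₁ ≠ μ₂
s₁²/n₁ = 11.18²/15 = 8.3328,  s₂²/n₂ = 8.49²/25 = 2.8832
SE = √(s₁²/n₁ + s₂²/n₂) = √(8.3328 + 2.8832) = 3.3490
df (Welch-Satterthwaite) = (s₁²/n₁ + s₂²/n₂)² / [(s₁²/n₁)²/(n₁-1) + (s₂²/n₂)²/(n₂-1)] ≈ 23.71
t = (x̄₁ - x̄₂) / SE = (66.04 - 68.27) / 3.3490 = -2.23 / 3.3490 = -0.666
p-value = 0.5119

Since p-value > α = 0.1, we fail to reject H₀.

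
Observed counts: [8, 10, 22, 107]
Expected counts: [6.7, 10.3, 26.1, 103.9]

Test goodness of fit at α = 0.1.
Chi-square goodness of fit test:
H₀: observed counts match expected distribution
H₁: observed counts differ from expected distribution
df = k - 1 = 3
χ² = Σ(O - E)²/E
   = (8 - 6.7)²/6.7 + (10 - 10.3)²/10.3 + (22 - 26.1)²/26.1 + (107 - 103.9)²/103.9
   = 0.252 + 0.009 + 0.644 + 0.092
   = 1.00
p-value = 0.8018

Since p-value > α = 0.1, we fail to reject H₀.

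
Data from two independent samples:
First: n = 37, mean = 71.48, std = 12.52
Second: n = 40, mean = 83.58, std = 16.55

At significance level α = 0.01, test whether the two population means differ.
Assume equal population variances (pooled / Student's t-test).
Student's two-sample t-test (equal variances):
H₀: μ₁ = μ₂
H₁: μ₁ ≠ μ₂
df = n₁ + n₂ - 2 = 75
Pooled variance s_p² = [(n₁-1)s₁² + (n₂-1)s₂²] / (n₁ + n₂ - 2) = [(36)(12.52²) + (39)(16.55²)] / 75 = 217.6695
SE = √(s_p²(1/n₁ + 1/n₂)) = √(217.6695 × (1/37 + 1/40)) = 3.3652
t = (x̄₁ - x̄₂) / SE = (71.48 - 83.58) / 3.3652 = -12.10 / 3.3652 = -3.596
p-value = 0.0006

Since p-value < α = 0.01, we reject H₀.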